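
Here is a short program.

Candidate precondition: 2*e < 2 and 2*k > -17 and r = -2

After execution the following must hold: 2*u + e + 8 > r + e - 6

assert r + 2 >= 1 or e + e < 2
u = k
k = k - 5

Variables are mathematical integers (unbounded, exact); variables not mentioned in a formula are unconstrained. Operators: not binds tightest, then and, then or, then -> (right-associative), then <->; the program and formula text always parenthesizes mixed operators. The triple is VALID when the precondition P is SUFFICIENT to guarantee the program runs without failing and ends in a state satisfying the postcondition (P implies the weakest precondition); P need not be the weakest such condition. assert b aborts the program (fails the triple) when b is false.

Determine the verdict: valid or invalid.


Working backward. After the program, the postcondition 2*u + e + 8 > r + e - 6 must hold; in canonical form it is 2*u > r - 14.
Before k := k - 5: 2*u > r - 14
Before u := k: 2*k > r - 14
Before assert r + 2 >= 1 or e + e < 2: (r >= -1 or 2*e < 2) and 2*k > r - 14
The weakest precondition is (r >= -1 or 2*e < 2) and 2*k > r - 14.
Check whether 2*e < 2 and 2*k > -17 and r = -2 implies it.
Countermodel: at the initial state e = 0, k = -8, r = -2, the precondition holds but the weakest precondition fails.
Answer: invalid


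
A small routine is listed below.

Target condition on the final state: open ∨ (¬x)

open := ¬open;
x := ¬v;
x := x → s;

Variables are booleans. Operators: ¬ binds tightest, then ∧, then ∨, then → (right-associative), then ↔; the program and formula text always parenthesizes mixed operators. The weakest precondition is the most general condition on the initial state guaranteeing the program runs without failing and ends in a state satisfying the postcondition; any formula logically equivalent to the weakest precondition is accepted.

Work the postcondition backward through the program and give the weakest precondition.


Working backward. After the program, open ∨ (¬x) must hold.
Before x := x → s: open ∨ (¬(x → s))
Before x := ¬v: open ∨ (¬((¬v) → s))
Before open := ¬open: (¬open) ∨ (¬((¬v) → s))
Answer: WP = (¬open) ∨ (¬((¬v) → s))


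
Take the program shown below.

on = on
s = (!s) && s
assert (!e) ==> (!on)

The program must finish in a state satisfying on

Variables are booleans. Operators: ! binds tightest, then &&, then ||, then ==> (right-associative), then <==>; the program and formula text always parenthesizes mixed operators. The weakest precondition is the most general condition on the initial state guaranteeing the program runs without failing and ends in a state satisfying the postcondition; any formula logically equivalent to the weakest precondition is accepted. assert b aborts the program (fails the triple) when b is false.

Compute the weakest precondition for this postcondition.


Working backward. After the program, on must hold.
Before assert (!e) ==> (!on): ((!e) ==> (!on)) && on
Before s := (!s) && s: ((!e) ==> (!on)) && on
Before on := on: ((!e) ==> (!on)) && on
Answer: WP = ((!e) ==> (!on)) && on


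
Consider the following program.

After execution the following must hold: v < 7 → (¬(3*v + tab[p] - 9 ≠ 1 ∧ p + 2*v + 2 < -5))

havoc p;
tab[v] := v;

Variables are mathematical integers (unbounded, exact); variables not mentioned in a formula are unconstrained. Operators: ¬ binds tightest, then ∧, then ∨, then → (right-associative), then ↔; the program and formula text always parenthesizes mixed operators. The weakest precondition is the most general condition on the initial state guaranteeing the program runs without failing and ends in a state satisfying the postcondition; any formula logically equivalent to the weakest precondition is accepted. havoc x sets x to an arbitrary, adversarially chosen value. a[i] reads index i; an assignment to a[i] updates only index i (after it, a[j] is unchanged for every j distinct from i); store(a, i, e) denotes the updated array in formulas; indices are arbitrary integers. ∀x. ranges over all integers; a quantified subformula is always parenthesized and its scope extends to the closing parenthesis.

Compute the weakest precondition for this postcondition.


Working backward. After the program, the postcondition v < 7 → (¬(3*v + tab[p] - 9 ≠ 1 ∧ p + 2*v + 2 < -5)) must hold; in canonical form it is v < 7 → (¬(tab[p] + 3*v ≠ 10 ∧ p + 2*v < -7)).
Before tab[v] := v: v < 7 → (¬(store(tab, v, v)[p] + 3*v ≠ 10 ∧ p + 2*v < -7))
Before havoc p: ∀p_1. (v < 7 → (¬(store(tab, v, v)[p_1] + 3*v ≠ 10 ∧ p_1 + 2*v < -7)))
Answer: WP = ∀p_1. (v < 7 → (¬(store(tab, v, v)[p_1] + 3*v ≠ 10 ∧ p_1 + 2*v < -7)))


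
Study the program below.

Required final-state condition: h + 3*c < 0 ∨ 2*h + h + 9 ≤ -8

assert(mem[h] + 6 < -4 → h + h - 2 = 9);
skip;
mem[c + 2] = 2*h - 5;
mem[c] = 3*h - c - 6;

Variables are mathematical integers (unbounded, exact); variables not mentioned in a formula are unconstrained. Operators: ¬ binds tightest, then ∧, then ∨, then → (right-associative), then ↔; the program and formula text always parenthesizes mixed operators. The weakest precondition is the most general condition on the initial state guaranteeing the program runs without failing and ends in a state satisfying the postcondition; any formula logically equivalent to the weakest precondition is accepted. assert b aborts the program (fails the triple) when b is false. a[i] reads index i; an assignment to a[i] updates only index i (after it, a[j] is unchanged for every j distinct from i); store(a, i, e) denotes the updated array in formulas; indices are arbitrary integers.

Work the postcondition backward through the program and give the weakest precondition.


Working backward. After the program, the postcondition h + 3*c < 0 ∨ 2*h + h + 9 ≤ -8 must hold; in canonical form it is 3*c + h < 0 ∨ 3*h ≤ -17.
Before mem[c] := 3*h - c - 6: 3*c + h < 0 ∨ 3*h ≤ -17
Before mem[c + 2] := 2*h - 5: 3*c + h < 0 ∨ 3*h ≤ -17
Before skip: 3*c + h < 0 ∨ 3*h ≤ -17
Before assert mem[h] + 6 < -4 → h + h - 2 = 9: (mem[h] < -10 → 2*h = 11) ∧ (3*c + h < 0 ∨ 3*h ≤ -17)
Answer: WP = (mem[h] < -10 → 2*h = 11) ∧ (3*c + h < 0 ∨ 3*h ≤ -17)


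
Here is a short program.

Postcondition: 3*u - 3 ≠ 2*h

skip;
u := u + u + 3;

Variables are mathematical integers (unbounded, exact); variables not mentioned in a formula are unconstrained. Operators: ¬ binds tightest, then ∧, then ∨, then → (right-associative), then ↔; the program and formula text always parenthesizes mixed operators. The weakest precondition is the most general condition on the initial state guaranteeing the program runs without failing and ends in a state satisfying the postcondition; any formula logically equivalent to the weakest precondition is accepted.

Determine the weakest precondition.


Working backward. After the program, the postcondition 3*u - 3 ≠ 2*h must hold; in canonical form it is 3*u ≠ 2*h + 3.
Before u := u + u + 3: 6*u ≠ 2*h - 6
Before skip: 6*u ≠ 2*h - 6
Answer: WP = 6*u ≠ 2*h - 6


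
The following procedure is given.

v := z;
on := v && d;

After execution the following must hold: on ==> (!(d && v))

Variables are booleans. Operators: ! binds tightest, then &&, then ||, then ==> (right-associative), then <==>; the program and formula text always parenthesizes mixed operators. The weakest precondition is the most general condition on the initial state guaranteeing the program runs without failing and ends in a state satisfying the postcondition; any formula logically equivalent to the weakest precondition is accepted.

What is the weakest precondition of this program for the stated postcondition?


Working backward. After the program, on ==> (!(d && v)) must hold.
Before on := v && d: (v && d) ==> (!(d && v))
Before v := z: (z && d) ==> (!(d && z))
Answer: WP = (z && d) ==> (!(d && z))


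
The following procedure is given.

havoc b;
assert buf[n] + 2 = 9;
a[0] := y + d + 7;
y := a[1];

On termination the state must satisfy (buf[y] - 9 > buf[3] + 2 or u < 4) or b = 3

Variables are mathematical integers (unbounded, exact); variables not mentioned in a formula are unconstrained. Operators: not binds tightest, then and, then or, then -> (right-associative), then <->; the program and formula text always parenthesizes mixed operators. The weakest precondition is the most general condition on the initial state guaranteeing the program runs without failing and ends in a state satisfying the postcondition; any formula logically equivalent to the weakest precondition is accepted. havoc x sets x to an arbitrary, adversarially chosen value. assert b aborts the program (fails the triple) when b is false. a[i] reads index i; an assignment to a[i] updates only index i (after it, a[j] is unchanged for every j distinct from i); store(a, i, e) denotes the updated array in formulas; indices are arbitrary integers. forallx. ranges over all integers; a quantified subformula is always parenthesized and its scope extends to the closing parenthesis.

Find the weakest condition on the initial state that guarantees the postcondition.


Working backward. After the program, the postcondition (buf[y] - 9 > buf[3] + 2 or u < 4) or b = 3 must hold; in canonical form it is buf[y] > buf[3] + 11 or u < 4 or b = 3.
Before y := a[1]: buf[a[1]] > buf[3] + 11 or u < 4 or b = 3
Before a[0] := y + d + 7: buf[a[1]] > buf[3] + 11 or u < 4 or b = 3
Before assert buf[n] + 2 = 9: buf[n] = 7 and (buf[a[1]] > buf[3] + 11 or u < 4 or b = 3)
Before havoc b: forall b_1. (buf[n] = 7 and (buf[a[1]] > buf[3] + 11 or u < 4 or b_1 = 3))
Answer: WP = forall b_1. (buf[n] = 7 and (buf[a[1]] > buf[3] + 11 or u < 4 or b_1 = 3))


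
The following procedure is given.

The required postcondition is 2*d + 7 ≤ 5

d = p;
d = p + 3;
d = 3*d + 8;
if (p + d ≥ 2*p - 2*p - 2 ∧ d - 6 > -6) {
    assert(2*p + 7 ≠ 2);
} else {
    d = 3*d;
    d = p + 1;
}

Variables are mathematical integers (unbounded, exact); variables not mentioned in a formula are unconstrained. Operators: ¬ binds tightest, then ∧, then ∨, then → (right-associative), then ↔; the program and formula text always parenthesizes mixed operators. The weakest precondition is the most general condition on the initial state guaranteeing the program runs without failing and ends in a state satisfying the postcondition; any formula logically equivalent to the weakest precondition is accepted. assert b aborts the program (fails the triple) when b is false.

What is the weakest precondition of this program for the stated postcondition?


Working backward. After the program, the postcondition 2*d + 7 ≤ 5 must hold; in canonical form it is 2*d ≤ -2.
Then branch requires 2*p ≠ -5 ∧ 2*d ≤ -2; else branch requires 2*p ≤ -4.
Before the if: ((d + p ≥ -2 ∧ d > 0) → (2*p ≠ -5 ∧ 2*d ≤ -2)) ∧ ((¬(d + p ≥ -2 ∧ d > 0)) → 2*p ≤ -4)
Before d := 3*d + 8: ((3*d + p ≥ -10 ∧ 3*d > -8) → (2*p ≠ -5 ∧ 6*d ≤ -18)) ∧ ((¬(3*d + p ≥ -10 ∧ 3*d > -8)) → 2*p ≤ -4)
Before d := p + 3: ((4*p ≥ -19 ∧ 3*p > -17) → (2*p ≠ -5 ∧ 6*p ≤ -36)) ∧ ((¬(4*p ≥ -19 ∧ 3*p > -17)) → 2*p ≤ -4)
Before d := p: ((4*p ≥ -19 ∧ 3*p > -17) → (2*p ≠ -5 ∧ 6*p ≤ -36)) ∧ ((¬(4*p ≥ -19 ∧ 3*p > -17)) → 2*p ≤ -4)
Answer: WP = ((4*p ≥ -19 ∧ 3*p > -17) → (2*p ≠ -5 ∧ 6*p ≤ -36)) ∧ ((¬(4*p ≥ -19 ∧ 3*p > -17)) → 2*p ≤ -4)


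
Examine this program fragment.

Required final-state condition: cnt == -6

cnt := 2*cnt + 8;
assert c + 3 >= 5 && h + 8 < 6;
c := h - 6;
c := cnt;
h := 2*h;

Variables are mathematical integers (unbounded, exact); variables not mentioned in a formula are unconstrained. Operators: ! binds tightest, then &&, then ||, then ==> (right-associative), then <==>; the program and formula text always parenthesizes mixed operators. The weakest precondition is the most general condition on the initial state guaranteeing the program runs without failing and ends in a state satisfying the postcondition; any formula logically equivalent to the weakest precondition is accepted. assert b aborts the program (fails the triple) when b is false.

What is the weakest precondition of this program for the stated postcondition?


Working backward. After the program, cnt == -6 must hold.
Before h := 2*h: cnt == -6
Before c := cnt: cnt == -6
Before c := h - 6: cnt == -6
Before assert c + 3 >= 5 && h + 8 < 6: c >= 2 && h < -2 && cnt == -6
Before cnt := 2*cnt + 8: c >= 2 && h < -2 && 2*cnt == -14
Answer: WP = c >= 2 && h < -2 && 2*cnt == -14


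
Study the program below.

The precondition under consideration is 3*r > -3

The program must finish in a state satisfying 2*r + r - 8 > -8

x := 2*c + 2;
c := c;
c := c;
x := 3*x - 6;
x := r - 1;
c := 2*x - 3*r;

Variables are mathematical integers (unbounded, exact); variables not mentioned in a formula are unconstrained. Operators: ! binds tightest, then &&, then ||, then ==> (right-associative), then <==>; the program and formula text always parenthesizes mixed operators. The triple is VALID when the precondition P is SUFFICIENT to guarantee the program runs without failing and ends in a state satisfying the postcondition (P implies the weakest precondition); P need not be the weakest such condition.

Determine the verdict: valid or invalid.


Working backward. After the program, the postcondition 2*r + r - 8 > -8 must hold; in canonical form it is 3*r > 0.
Before c := 2*x - 3*r: 3*r > 0
Before x := r - 1: 3*r > 0
Before x := 3*x - 6: 3*r > 0
Before c := c: 3*r > 0
Before c := c: 3*r > 0
Before x := 2*c + 2: 3*r > 0
The weakest precondition is 3*r > 0.
Check whether 3*r > -3 implies it.
Countermodel: at the initial state r = 0, the precondition holds but the weakest precondition fails.
Answer: invalid


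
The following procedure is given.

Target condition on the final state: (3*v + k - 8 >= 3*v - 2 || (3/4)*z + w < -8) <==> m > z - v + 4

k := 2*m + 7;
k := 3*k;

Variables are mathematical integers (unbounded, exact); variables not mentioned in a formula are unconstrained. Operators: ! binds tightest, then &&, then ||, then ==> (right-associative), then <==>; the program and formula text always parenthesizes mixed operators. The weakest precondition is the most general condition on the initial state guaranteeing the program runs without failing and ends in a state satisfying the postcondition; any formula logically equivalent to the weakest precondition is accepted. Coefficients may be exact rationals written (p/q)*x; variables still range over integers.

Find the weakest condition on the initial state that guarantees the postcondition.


Working backward. After the program, the postcondition (3*v + k - 8 >= 3*v - 2 || (3/4)*z + w < -8) <==> m > z - v + 4 must hold; in canonical form it is (k >= 6 || w + (3/4)*z < -8) <==> m + v > z + 4.
Before k := 3*k: (3*k >= 6 || w + (3/4)*z < -8) <==> m + v > z + 4
Before k := 2*m + 7: (6*m >= -15 || w + (3/4)*z < -8) <==> m + v > z + 4
Answer: WP = (6*m >= -15 || w + (3/4)*z < -8) <==> m + v > z + 4


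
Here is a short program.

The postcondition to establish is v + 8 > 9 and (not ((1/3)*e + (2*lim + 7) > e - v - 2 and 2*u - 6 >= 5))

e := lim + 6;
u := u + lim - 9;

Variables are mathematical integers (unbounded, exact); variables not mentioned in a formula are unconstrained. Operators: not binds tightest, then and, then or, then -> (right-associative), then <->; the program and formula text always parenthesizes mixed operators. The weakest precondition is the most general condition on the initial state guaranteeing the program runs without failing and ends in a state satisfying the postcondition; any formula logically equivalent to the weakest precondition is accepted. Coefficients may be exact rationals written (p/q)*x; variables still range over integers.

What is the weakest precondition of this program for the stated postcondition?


Working backward. After the program, the postcondition v + 8 > 9 and (not ((1/3)*e + (2*lim + 7) > e - v - 2 and 2*u - 6 >= 5)) must hold; in canonical form it is v > 1 and (not (2*lim + v > (2/3)*e - 9 and 2*u >= 11)).
Before u := u + lim - 9: v > 1 and (not (2*lim + v > (2/3)*e - 9 and 2*lim + 2*u >= 29))
Before e := lim + 6: v > 1 and (not ((4/3)*lim + v > -5 and 2*lim + 2*u >= 29))
Answer: WP = v > 1 and (not ((4/3)*lim + v > -5 and 2*lim + 2*u >= 29))


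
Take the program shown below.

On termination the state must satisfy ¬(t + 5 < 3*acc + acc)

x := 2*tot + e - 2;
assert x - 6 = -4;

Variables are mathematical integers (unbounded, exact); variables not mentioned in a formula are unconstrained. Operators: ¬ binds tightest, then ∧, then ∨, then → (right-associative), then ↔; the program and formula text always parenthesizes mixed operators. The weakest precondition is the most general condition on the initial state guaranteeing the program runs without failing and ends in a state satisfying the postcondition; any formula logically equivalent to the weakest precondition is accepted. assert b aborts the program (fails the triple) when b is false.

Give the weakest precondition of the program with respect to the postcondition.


Working backward. After the program, the postcondition ¬(t + 5 < 3*acc + acc) must hold; in canonical form it is ¬(t < 4*acc - 5).
Before assert x - 6 = -4: x = 2 ∧ (¬(t < 4*acc - 5))
Before x := 2*tot + e - 2: e + 2*tot = 4 ∧ (¬(t < 4*acc - 5))
Answer: WP = e + 2*tot = 4 ∧ (¬(t < 4*acc - 5))


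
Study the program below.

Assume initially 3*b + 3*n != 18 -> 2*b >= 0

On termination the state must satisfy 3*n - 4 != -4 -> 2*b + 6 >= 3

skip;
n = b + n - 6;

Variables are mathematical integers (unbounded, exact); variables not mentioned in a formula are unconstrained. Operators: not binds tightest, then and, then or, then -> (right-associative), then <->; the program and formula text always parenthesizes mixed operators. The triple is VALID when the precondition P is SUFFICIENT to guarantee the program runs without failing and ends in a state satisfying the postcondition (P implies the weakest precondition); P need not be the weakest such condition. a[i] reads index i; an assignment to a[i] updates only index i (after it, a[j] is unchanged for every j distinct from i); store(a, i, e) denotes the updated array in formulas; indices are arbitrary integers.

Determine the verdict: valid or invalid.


Working backward. After the program, the postcondition 3*n - 4 != -4 -> 2*b + 6 >= 3 must hold; in canonical form it is 3*n != 0 -> 2*b >= -3.
Before n := b + n - 6: 3*b + 3*n != 18 -> 2*b >= -3
Before skip: 3*b + 3*n != 18 -> 2*b >= -3
The weakest precondition is 3*b + 3*n != 18 -> 2*b >= -3.
Check whether 3*b + 3*n != 18 -> 2*b >= 0 implies it.
Every state satisfying the precondition satisfies the weakest precondition: the implication holds.
Answer: valid


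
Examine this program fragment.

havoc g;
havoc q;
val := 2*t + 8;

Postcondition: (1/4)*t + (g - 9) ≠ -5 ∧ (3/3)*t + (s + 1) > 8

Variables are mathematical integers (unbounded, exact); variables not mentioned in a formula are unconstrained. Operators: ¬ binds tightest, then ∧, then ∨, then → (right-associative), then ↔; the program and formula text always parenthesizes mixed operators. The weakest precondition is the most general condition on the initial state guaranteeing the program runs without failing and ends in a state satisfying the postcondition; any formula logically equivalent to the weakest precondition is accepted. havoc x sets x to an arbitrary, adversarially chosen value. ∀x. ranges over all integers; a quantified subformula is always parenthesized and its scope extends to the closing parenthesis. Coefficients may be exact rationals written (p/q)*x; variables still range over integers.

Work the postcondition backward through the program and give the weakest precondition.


Working backward. After the program, the postcondition (1/4)*t + (g - 9) ≠ -5 ∧ (3/3)*t + (s + 1) > 8 must hold; in canonical form it is g + (1/4)*t ≠ 4 ∧ s + t > 7.
Before val := 2*t + 8: g + (1/4)*t ≠ 4 ∧ s + t > 7
Before havoc q: g + (1/4)*t ≠ 4 ∧ s + t > 7
Before havoc g: ∀g_1. (g_1 + (1/4)*t ≠ 4 ∧ s + t > 7)
Answer: WP = ∀g_1. (g_1 + (1/4)*t ≠ 4 ∧ s + t > 7)


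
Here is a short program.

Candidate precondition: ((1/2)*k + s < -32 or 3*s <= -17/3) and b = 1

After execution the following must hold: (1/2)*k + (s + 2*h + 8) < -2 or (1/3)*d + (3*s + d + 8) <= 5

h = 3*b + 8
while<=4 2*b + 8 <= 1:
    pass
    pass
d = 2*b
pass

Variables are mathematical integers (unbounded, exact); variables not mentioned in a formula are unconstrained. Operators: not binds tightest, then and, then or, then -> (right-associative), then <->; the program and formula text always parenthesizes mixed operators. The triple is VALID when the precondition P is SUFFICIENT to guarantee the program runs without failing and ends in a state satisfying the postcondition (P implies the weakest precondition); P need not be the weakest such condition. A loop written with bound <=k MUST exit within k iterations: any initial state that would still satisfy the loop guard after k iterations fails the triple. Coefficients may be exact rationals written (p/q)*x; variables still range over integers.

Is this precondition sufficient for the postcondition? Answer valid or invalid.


Working backward. After the program, the postcondition (1/2)*k + (s + 2*h + 8) < -2 or (1/3)*d + (3*s + d + 8) <= 5 must hold; in canonical form it is 2*h + (1/2)*k + s < -10 or (4/3)*d + 3*s <= -3.
Before skip: 2*h + (1/2)*k + s < -10 or (4/3)*d + 3*s <= -3
Before d := 2*b: 2*h + (1/2)*k + s < -10 or (8/3)*b + 3*s <= -3
Before the loop (bound <=4), unroll the exhaustion recursion (WP_0 = exit-now case; WP_j = one more guarded iteration, up to j = 4):
  WP_0: (not (2*b <= -7)) and (2*h + (1/2)*k + s < -10 or (8/3)*b + 3*s <= -3)
  WP_1: (2*b <= -7 -> ((not (2*b <= -7)) and (2*h + (1/2)*k + s < -10 or (8/3)*b + 3*s <= -3))) and ((not (2*b <= -7)) -> (2*h + (1/2)*k + s < -10 or (8/3)*b + 3*s <= -3))
  WP_2: (2*b <= -7 -> ((2*b <= -7 -> ((not (2*b <= -7)) and (2*h + (1/2)*k + s < -10 or (8/3)*b + 3*s <= -3))) and ((not (2*b <= -7)) -> (2*h + (1/2)*k + s < -10 or (8/3)*b + 3*s <= -3)))) and ((not (2*b <= -7)) -> (2*h + (1/2)*k + s < -10 or (8/3)*b + 3*s <= -3))
  WP_3: (2*b <= -7 -> ((2*b <= -7 -> ((2*b <= -7 -> ((not (2*b <= -7)) and (2*h + (1/2)*k + s < -10 or (8/3)*b + 3*s <= -3))) and ((not (2*b <= -7)) -> (2*h + (1/2)*k + s < -10 or (8/3)*b + 3*s <= -3)))) and ((not (2*b <= -7)) -> (2*h + (1/2)*k + s < -10 or (8/3)*b + 3*s <= -3)))) and ((not (2*b <= -7)) -> (2*h + (1/2)*k + s < -10 or (8/3)*b + 3*s <= -3))
  WP_4: (2*b <= -7 -> ((2*b <= -7 -> ((2*b <= -7 -> ((2*b <= -7 -> ((not (2*b <= -7)) and (2*h + (1/2)*k + s < -10 or (8/3)*b + 3*s <= -3))) and ((not (2*b <= -7)) -> (2*h + (1/2)*k + s < -10 or (8/3)*b + 3*s <= -3)))) and ((not (2*b <= -7)) -> (2*h + (1/2)*k + s < -10 or (8/3)*b + 3*s <= -3)))) and ((not (2*b <= -7)) -> (2*h + (1/2)*k + s < -10 or (8/3)*b + 3*s <= -3)))) and ((not (2*b <= -7)) -> (2*h + (1/2)*k + s < -10 or (8/3)*b + 3*s <= -3))
So before the loop: (2*b <= -7 -> ((2*b <= -7 -> ((2*b <= -7 -> ((2*b <= -7 -> ((not (2*b <= -7)) and (2*h + (1/2)*k + s < -10 or (8/3)*b + 3*s <= -3))) and ((not (2*b <= -7)) -> (2*h + (1/2)*k + s < -10 or (8/3)*b + 3*s <= -3)))) and ((not (2*b <= -7)) -> (2*h + (1/2)*k + s < -10 or (8/3)*b + 3*s <= -3)))) and ((not (2*b <= -7)) -> (2*h + (1/2)*k + s < -10 or (8/3)*b + 3*s <= -3)))) and ((not (2*b <= -7)) -> (2*h + (1/2)*k + s < -10 or (8/3)*b + 3*s <= -3))
Before h := 3*b + 8: (2*b <= -7 -> ((2*b <= -7 -> ((2*b <= -7 -> ((2*b <= -7 -> ((not (2*b <= -7)) and (6*b + (1/2)*k + s < -26 or (8/3)*b + 3*s <= -3))) and ((not (2*b <= -7)) -> (6*b + (1/2)*k + s < -26 or (8/3)*b + 3*s <= -3)))) and ((not (2*b <= -7)) -> (6*b + (1/2)*k + s < -26 or (8/3)*b + 3*s <= -3)))) and ((not (2*b <= -7)) -> (6*b + (1/2)*k + s < -26 or (8/3)*b + 3*s <= -3)))) and ((not (2*b <= -7)) -> (6*b + (1/2)*k + s < -26 or (8/3)*b + 3*s <= -3))
The weakest precondition is (2*b <= -7 -> ((2*b <= -7 -> ((2*b <= -7 -> ((2*b <= -7 -> ((not (2*b <= -7)) and (6*b + (1/2)*k + s < -26 or (8/3)*b + 3*s <= -3))) and ((not (2*b <= -7)) -> (6*b + (1/2)*k + s < -26 or (8/3)*b + 3*s <= -3)))) and ((not (2*b <= -7)) -> (6*b + (1/2)*k + s < -26 or (8/3)*b + 3*s <= -3)))) and ((not (2*b <= -7)) -> (6*b + (1/2)*k + s < -26 or (8/3)*b + 3*s <= -3)))) and ((not (2*b <= -7)) -> (6*b + (1/2)*k + s < -26 or (8/3)*b + 3*s <= -3)).
Check whether ((1/2)*k + s < -32 or 3*s <= -17/3) and b = 1 implies it.
Every state satisfying the precondition satisfies the weakest precondition: the implication holds.
Answer: valid


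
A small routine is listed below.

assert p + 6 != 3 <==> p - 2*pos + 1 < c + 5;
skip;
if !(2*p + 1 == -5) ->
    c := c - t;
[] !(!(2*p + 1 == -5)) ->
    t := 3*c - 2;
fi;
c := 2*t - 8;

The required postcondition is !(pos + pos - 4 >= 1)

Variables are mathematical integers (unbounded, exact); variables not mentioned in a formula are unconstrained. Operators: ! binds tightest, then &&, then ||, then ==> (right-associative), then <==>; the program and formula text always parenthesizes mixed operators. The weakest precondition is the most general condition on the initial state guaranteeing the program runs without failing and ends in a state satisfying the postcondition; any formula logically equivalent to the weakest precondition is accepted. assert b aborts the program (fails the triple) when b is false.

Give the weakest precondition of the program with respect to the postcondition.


Working backward. After the program, the postcondition !(pos + pos - 4 >= 1) must hold; in canonical form it is !(2*pos >= 5).
Before c := 2*t - 8: !(2*pos >= 5)
Then branch requires !(2*pos >= 5); else branch requires !(2*pos >= 5).
Before the if: ((!(2*p == -6)) ==> (!(2*pos >= 5))) && (2*p == -6 ==> (!(2*pos >= 5)))
Before skip: ((!(2*p == -6)) ==> (!(2*pos >= 5))) && (2*p == -6 ==> (!(2*pos >= 5)))
Before assert p + 6 != 3 <==> p - 2*pos + 1 < c + 5: (p != -3 <==> p < c + 2*pos + 4) && ((!(2*p == -6)) ==> (!(2*pos >= 5))) && (2*p == -6 ==> (!(2*pos >= 5)))
Answer: WP = (p != -3 <==> p < c + 2*pos + 4) && ((!(2*p == -6)) ==> (!(2*pos >= 5))) && (2*p == -6 ==> (!(2*pos >= 5)))


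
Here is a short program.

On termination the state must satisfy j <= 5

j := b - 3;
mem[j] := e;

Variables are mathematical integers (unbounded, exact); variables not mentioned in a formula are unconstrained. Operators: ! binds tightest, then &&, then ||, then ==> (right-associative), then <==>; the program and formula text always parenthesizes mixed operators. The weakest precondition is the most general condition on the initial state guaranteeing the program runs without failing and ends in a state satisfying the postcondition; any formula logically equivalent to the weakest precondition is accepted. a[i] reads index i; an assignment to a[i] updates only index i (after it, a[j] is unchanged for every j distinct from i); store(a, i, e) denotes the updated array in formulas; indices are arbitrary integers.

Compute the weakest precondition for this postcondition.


Working backward. After the program, j <= 5 must hold.
Before mem[j] := e: j <= 5
Before j := b - 3: b <= 8
Answer: WP = b <= 8


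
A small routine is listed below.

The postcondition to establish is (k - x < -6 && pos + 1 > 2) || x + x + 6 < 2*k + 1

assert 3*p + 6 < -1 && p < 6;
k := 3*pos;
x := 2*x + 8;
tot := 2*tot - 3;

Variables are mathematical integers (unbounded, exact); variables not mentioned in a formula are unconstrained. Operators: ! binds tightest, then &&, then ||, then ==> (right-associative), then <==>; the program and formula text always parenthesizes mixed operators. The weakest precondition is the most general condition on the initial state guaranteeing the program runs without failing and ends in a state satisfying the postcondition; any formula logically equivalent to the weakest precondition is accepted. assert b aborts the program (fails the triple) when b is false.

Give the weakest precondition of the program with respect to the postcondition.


Working backward. After the program, the postcondition (k - x < -6 && pos + 1 > 2) || x + x + 6 < 2*k + 1 must hold; in canonical form it is (k < x - 6 && pos > 1) || 2*x < 2*k - 5.
Before tot := 2*tot - 3: (k < x - 6 && pos > 1) || 2*x < 2*k - 5
Before x := 2*x + 8: (k < 2*x + 2 && pos > 1) || 4*x < 2*k - 21
Before k := 3*pos: (3*pos < 2*x + 2 && pos > 1) || 4*x < 6*pos - 21
Before assert 3*p + 6 < -1 && p < 6: 3*p < -7 && p < 6 && ((3*pos < 2*x + 2 && pos > 1) || 4*x < 6*pos - 21)
Answer: WP = 3*p < -7 && p < 6 && ((3*pos < 2*x + 2 && pos > 1) || 4*x < 6*pos - 21)


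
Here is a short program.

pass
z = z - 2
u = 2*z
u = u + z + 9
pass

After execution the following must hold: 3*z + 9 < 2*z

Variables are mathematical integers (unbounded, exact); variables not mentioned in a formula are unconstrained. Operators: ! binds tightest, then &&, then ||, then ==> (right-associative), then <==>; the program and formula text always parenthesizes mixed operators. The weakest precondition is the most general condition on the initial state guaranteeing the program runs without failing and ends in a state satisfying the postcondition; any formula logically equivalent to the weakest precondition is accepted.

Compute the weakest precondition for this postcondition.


Working backward. After the program, the postcondition 3*z + 9 < 2*z must hold; in canonical form it is z < -9.
Before skip: z < -9
Before u := u + z + 9: z < -9
Before u := 2*z: z < -9
Before z := z - 2: z < -7
Before skip: z < -7
Answer: WP = z < -7


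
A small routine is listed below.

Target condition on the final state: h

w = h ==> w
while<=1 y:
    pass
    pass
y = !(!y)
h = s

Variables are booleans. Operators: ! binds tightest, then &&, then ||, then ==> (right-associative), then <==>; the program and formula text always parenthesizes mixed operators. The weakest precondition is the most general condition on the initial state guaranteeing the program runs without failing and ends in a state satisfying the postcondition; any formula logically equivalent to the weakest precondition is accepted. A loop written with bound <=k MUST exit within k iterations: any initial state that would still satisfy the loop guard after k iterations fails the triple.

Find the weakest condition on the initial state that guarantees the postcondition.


Working backward. After the program, h must hold.
Before h := s: s
Before y := !(!y): s
Before the loop (bound <=1), unroll the exhaustion recursion (WP_0 = exit-now case; WP_j = one more guarded iteration, up to j = 1):
  WP_0: (!y) && s
  WP_1: (y ==> ((!y) && s)) && ((!y) ==> s)
So before the loop: (y ==> ((!y) && s)) && ((!y) ==> s)
Before w := h ==> w: (y ==> ((!y) && s)) && ((!y) ==> s)
Answer: WP = (y ==> ((!y) && s)) && ((!y) ==> s)


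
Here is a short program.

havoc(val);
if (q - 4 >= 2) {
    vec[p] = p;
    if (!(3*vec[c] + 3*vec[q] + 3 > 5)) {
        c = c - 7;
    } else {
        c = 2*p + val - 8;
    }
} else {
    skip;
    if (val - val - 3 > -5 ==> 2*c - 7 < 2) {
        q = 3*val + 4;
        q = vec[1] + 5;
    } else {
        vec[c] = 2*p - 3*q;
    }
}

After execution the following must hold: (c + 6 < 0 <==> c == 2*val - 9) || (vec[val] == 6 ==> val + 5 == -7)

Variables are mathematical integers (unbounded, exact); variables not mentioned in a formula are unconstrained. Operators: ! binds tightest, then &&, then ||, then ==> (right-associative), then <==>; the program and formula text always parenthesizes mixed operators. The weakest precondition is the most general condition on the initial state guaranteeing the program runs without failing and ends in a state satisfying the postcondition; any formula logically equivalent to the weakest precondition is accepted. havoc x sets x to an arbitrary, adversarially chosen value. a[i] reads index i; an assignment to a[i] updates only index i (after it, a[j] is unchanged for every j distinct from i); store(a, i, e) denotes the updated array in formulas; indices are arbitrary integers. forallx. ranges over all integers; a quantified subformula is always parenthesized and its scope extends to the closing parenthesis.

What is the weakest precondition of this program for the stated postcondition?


Working backward. After the program, the postcondition (c + 6 < 0 <==> c == 2*val - 9) || (vec[val] == 6 ==> val + 5 == -7) must hold; in canonical form it is (c < -6 <==> c == 2*val - 9) || (vec[val] == 6 ==> val == -12).
Then branch requires ((!(3*store(vec, p, p)[c] + 3*store(vec, p, p)[q] > 2)) ==> ((c < 1 <==> c == 2*val - 2) || (store(vec, p, p)[val] == 6 ==> val == -12))) && (3*store(vec, p, p)[c] + 3*store(vec, p, p)[q] > 2 ==> ((2*p + val < 2 <==> 2*p == val - 1) || (store(vec, p, p)[val] == 6 ==> val == -12))); else branch requires (2*c < 9 ==> ((c < -6 <==> c == 2*val - 9) || (vec[val] == 6 ==> val == -12))) && ((!(2*c < 9)) ==> ((c < -6 <==> c == 2*val - 9) || (store(vec, c, 2*p - 3*q)[val] == 6 ==> val == -12))).
Before the if: (q >= 6 ==> (((!(3*store(vec, p, p)[c] + 3*store(vec, p, p)[q] > 2)) ==> ((c < 1 <==> c == 2*val - 2) || (store(vec, p, p)[val] == 6 ==> val == -12))) && (3*store(vec, p, p)[c] + 3*store(vec, p, p)[q] > 2 ==> ((2*p + val < 2 <==> 2*p == val - 1) || (store(vec, p, p)[val] == 6 ==> val == -12))))) && ((!(q >= 6)) ==> ((2*c < 9 ==> ((c < -6 <==> c == 2*val - 9) || (vec[val] == 6 ==> val == -12))) && ((!(2*c < 9)) ==> ((c < -6 <==> c == 2*val - 9) || (store(vec, c, 2*p - 3*q)[val] == 6 ==> val == -12)))))
Before havoc val: forall val_1. ((q >= 6 ==> (((!(3*store(vec, p, p)[c] + 3*store(vec, p, p)[q] > 2)) ==> ((c < 1 <==> c == 2*val_1 - 2) || (store(vec, p, p)[val_1] == 6 ==> val_1 == -12))) && (3*store(vec, p, p)[c] + 3*store(vec, p, p)[q] > 2 ==> ((2*p + val_1 < 2 <==> 2*p == val_1 - 1) || (store(vec, p, p)[val_1] == 6 ==> val_1 == -12))))) && ((!(q >= 6)) ==> ((2*c < 9 ==> ((c < -6 <==> c == 2*val_1 - 9) || (vec[val_1] == 6 ==> val_1 == -12))) && ((!(2*c < 9)) ==> ((c < -6 <==> c == 2*val_1 - 9) || (store(vec, c, 2*p - 3*q)[val_1] == 6 ==> val_1 == -12))))))
Answer: WP = forall val_1. ((q >= 6 ==> (((!(3*store(vec, p, p)[c] + 3*store(vec, p, p)[q] > 2)) ==> ((c < 1 <==> c == 2*val_1 - 2) || (store(vec, p, p)[val_1] == 6 ==> val_1 == -12))) && (3*store(vec, p, p)[c] + 3*store(vec, p, p)[q] > 2 ==> ((2*p + val_1 < 2 <==> 2*p == val_1 - 1) || (store(vec, p, p)[val_1] == 6 ==> val_1 == -12))))) && ((!(q >= 6)) ==> ((2*c < 9 ==> ((c < -6 <==> c == 2*val_1 - 9) || (vec[val_1] == 6 ==> val_1 == -12))) && ((!(2*c < 9)) ==> ((c < -6 <==> c == 2*val_1 - 9) || (store(vec, c, 2*p - 3*q)[val_1] == 6 ==> val_1 == -12))))))


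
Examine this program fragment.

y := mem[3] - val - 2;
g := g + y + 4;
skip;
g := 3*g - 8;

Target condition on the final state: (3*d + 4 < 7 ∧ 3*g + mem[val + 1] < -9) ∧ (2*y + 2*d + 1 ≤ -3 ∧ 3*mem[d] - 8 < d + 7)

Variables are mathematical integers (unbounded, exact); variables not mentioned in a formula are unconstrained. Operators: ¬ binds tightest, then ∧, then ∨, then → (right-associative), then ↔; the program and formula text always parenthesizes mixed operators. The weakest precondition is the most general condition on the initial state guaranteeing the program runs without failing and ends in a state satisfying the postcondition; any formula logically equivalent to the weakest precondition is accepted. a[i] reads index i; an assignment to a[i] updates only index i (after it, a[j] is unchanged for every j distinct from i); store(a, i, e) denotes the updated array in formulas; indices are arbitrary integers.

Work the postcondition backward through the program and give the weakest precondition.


Working backward. After the program, the postcondition (3*d + 4 < 7 ∧ 3*g + mem[val + 1] < -9) ∧ (2*y + 2*d + 1 ≤ -3 ∧ 3*mem[d] - 8 < d + 7) must hold; in canonical form it is 3*d < 3 ∧ mem[val + 1] + 3*g < -9 ∧ 2*d + 2*y ≤ -4 ∧ 3*mem[d] < d + 15.
Before g := 3*g - 8: 3*d < 3 ∧ mem[val + 1] + 9*g < 15 ∧ 2*d + 2*y ≤ -4 ∧ 3*mem[d] < d + 15
Before skip: 3*d < 3 ∧ mem[val + 1] + 9*g < 15 ∧ 2*d + 2*y ≤ -4 ∧ 3*mem[d] < d + 15
Before g := g + y + 4: 3*d < 3 ∧ mem[val + 1] + 9*g + 9*y < -21 ∧ 2*d + 2*y ≤ -4 ∧ 3*mem[d] < d + 15
Before y := mem[3] - val - 2: 3*d < 3 ∧ mem[val + 1] + 9*mem[3] + 9*g < 9*val - 3 ∧ 2*mem[3] + 2*d ≤ 2*val ∧ 3*mem[d] < d + 15
Answer: WP = 3*d < 3 ∧ mem[val + 1] + 9*mem[3] + 9*g < 9*val - 3 ∧ 2*mem[3] + 2*d ≤ 2*val ∧ 3*mem[d] < d + 15


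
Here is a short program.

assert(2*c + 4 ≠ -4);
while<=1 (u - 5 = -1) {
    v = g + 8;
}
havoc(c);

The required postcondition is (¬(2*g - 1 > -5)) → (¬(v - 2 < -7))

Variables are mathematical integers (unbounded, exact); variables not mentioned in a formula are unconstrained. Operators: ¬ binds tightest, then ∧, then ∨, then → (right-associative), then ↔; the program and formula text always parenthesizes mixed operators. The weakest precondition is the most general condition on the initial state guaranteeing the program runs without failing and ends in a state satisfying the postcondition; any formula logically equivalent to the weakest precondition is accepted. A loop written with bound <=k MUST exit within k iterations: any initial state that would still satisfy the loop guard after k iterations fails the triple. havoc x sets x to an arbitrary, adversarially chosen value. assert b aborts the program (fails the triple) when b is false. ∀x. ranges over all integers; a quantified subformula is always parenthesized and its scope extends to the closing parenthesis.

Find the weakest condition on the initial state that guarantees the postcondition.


Working backward. After the program, the postcondition (¬(2*g - 1 > -5)) → (¬(v - 2 < -7)) must hold; in canonical form it is (¬(2*g > -4)) → (¬(v < -5)).
Before havoc c: (¬(2*g > -4)) → (¬(v < -5))
Before the loop (bound <=1), unroll the exhaustion recursion (WP_0 = exit-now case; WP_j = one more guarded iteration, up to j = 1):
  WP_0: (¬(u = 4)) ∧ ((¬(2*g > -4)) → (¬(v < -5)))
  WP_1: (u = 4 → ((¬(u = 4)) ∧ ((¬(2*g > -4)) → (¬(g < -13))))) ∧ ((¬(u = 4)) → ((¬(2*g > -4)) → (¬(v < -5))))
So before the loop: (u = 4 → ((¬(u = 4)) ∧ ((¬(2*g > -4)) → (¬(g < -13))))) ∧ ((¬(u = 4)) → ((¬(2*g > -4)) → (¬(v < -5))))
Before assert 2*c + 4 ≠ -4: 2*c ≠ -8 ∧ (u = 4 → ((¬(u = 4)) ∧ ((¬(2*g > -4)) → (¬(g < -13))))) ∧ ((¬(u = 4)) → ((¬(2*g > -4)) → (¬(v < -5))))
Answer: WP = 2*c ≠ -8 ∧ (u = 4 → ((¬(u = 4)) ∧ ((¬(2*g > -4)) → (¬(g < -13))))) ∧ ((¬(u = 4)) → ((¬(2*g > -4)) → (¬(v < -5))))


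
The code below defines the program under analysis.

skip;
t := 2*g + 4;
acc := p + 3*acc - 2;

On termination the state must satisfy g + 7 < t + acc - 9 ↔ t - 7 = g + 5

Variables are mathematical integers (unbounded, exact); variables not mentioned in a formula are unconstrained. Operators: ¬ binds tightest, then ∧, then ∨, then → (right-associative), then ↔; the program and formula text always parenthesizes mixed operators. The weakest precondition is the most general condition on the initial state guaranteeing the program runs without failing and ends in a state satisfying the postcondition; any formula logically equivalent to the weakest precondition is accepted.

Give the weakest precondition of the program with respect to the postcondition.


Working backward. After the program, the postcondition g + 7 < t + acc - 9 ↔ t - 7 = g + 5 must hold; in canonical form it is g < acc + t - 16 ↔ t = g + 12.
Before acc := p + 3*acc - 2: g < 3*acc + p + t - 18 ↔ t = g + 12
Before t := 2*g + 4: 3*acc + g + p > 14 ↔ g = 8
Before skip: 3*acc + g + p > 14 ↔ g = 8
Answer: WP = 3*acc + g + p > 14 ↔ g = 8


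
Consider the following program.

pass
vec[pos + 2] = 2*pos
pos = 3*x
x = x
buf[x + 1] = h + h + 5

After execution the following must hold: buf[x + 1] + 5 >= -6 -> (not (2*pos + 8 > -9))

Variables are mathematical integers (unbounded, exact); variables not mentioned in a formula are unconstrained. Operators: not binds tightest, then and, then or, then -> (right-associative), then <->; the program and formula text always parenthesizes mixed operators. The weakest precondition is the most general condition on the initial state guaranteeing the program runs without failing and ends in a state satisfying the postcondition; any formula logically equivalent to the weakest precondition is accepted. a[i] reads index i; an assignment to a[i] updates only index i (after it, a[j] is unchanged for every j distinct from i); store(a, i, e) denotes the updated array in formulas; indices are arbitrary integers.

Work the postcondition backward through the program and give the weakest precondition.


Working backward. After the program, the postcondition buf[x + 1] + 5 >= -6 -> (not (2*pos + 8 > -9)) must hold; in canonical form it is buf[x + 1] >= -11 -> (not (2*pos > -17)).
Before buf[x + 1] := h + h + 5: store(buf, x + 1, 2*h + 5)[x + 1] >= -11 -> (not (2*pos > -17))
Before x := x: store(buf, x + 1, 2*h + 5)[x + 1] >= -11 -> (not (2*pos > -17))
Before pos := 3*x: store(buf, x + 1, 2*h + 5)[x + 1] >= -11 -> (not (6*x > -17))
Before vec[pos + 2] := 2*pos: store(buf, x + 1, 2*h + 5)[x + 1] >= -11 -> (not (6*x > -17))
Before skip: store(buf, x + 1, 2*h + 5)[x + 1] >= -11 -> (not (6*x > -17))
Answer: WP = store(buf, x + 1, 2*h + 5)[x + 1] >= -11 -> (not (6*x > -17))
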